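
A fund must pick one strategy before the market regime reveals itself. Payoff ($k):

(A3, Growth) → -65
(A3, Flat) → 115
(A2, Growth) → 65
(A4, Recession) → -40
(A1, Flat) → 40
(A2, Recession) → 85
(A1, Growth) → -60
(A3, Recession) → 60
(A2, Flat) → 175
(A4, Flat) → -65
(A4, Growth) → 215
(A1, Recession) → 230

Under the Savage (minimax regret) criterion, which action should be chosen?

A2

Column bests: Recession=230, Flat=175, Growth=215.
A1 regrets: 0, 135, 275 → max 275
A2 regrets: 145, 0, 150 → max 150
A3 regrets: 170, 60, 280 → max 280
A4 regrets: 270, 240, 0 → max 270
Smallest max regret = 150 → A2.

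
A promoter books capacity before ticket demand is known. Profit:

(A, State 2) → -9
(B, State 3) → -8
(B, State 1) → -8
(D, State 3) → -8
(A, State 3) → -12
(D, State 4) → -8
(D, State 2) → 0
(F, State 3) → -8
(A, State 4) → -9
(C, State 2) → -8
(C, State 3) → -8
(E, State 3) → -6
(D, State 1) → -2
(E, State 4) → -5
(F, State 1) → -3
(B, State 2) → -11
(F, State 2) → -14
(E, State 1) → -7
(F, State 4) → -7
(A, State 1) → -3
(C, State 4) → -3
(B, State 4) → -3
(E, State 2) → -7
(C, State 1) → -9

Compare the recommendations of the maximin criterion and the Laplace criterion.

Row minima: A=-12, B=-11, C=-9, D=-8, E=-7, F=-14
Best worst-case = -7 → E.
Row averages: A=-8.25, B=-7.5, C=-7, D=-4.5, E=-6.25, F=-8
Highest average = -4.5 → D.

maximin → E; laplace → D (disagree)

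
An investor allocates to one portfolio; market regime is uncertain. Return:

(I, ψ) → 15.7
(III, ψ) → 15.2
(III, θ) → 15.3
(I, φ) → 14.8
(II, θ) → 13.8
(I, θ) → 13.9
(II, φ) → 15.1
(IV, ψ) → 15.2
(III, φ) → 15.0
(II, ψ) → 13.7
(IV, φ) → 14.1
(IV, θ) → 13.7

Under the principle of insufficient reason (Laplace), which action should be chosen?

Row averages: I=14.8, II=14.2, III=91/6, IV=43/3
Highest average = 91/6 → III.

III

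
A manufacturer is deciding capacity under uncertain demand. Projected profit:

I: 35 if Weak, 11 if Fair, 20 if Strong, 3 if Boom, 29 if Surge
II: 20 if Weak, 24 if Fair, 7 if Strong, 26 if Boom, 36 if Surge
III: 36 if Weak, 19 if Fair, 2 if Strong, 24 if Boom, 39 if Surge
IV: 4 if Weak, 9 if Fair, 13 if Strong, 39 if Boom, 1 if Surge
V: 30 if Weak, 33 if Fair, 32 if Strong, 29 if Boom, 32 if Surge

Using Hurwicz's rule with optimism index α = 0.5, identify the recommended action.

I: 0.5·35 + 0.5·3 = 19
II: 0.5·36 + 0.5·7 = 21.5
III: 0.5·39 + 0.5·2 = 20.5
IV: 0.5·39 + 0.5·1 = 20
V: 0.5·33 + 0.5·29 = 31
Highest Hurwicz score = 31 → V.

V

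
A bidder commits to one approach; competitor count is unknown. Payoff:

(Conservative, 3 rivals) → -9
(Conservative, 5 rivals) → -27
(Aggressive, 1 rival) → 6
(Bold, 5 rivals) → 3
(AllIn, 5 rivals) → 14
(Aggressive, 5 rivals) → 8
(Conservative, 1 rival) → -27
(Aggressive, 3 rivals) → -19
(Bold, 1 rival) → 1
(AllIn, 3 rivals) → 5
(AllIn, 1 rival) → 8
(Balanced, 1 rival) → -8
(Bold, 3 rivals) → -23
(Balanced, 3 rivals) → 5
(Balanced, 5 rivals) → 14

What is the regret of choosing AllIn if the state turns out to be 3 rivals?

0

Best payoff under 3 rivals is 5.
Regret = 5 − 5 = 0.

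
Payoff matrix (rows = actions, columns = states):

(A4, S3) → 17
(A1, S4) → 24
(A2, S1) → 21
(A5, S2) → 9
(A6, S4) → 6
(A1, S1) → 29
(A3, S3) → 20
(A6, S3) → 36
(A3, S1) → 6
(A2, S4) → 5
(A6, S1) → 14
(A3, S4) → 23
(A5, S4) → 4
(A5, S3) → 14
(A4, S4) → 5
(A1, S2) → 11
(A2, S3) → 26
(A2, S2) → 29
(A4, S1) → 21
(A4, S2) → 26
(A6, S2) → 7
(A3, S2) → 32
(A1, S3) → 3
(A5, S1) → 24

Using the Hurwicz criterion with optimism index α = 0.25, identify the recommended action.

A6

A1: 0.25·29 + 0.75·3 = 9.5
A2: 0.25·29 + 0.75·5 = 11
A3: 0.25·32 + 0.75·6 = 12.5
A4: 0.25·26 + 0.75·5 = 10.25
A5: 0.25·24 + 0.75·4 = 9
A6: 0.25·36 + 0.75·6 = 13.5
Highest Hurwicz score = 13.5 → A6.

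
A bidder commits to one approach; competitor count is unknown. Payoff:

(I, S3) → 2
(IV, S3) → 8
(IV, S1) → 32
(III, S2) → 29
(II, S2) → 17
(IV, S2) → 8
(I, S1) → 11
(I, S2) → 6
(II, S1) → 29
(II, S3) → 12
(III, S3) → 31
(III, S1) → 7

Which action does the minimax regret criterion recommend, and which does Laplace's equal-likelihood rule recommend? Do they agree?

Column bests: S1=32, S2=29, S3=31.
I regrets: 21, 23, 29 → max 29
II regrets: 3, 12, 19 → max 19
III regrets: 25, 0, 0 → max 25
IV regrets: 0, 21, 23 → max 23
Smallest max regret = 19 → II.
Row averages: I=19/3, II=58/3, III=67/3, IV=16
Highest average = 67/3 → III.

minimax regret → II; laplace → III (disagree)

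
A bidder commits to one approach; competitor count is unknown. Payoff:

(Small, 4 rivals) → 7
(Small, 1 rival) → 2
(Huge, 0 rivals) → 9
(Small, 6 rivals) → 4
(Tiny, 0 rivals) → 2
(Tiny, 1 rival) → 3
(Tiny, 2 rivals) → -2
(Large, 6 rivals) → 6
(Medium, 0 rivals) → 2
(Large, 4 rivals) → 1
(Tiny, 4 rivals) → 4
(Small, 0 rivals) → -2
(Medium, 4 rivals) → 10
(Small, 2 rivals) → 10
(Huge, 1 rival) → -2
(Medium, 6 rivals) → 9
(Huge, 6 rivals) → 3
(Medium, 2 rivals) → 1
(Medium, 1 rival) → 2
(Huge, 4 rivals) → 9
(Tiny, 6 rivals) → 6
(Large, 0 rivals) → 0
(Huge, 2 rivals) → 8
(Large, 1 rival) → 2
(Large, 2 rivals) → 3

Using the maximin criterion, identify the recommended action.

Medium

Row minima: Tiny=-2, Small=-2, Medium=1, Large=0, Huge=-2
Best worst-case = 1 → Medium.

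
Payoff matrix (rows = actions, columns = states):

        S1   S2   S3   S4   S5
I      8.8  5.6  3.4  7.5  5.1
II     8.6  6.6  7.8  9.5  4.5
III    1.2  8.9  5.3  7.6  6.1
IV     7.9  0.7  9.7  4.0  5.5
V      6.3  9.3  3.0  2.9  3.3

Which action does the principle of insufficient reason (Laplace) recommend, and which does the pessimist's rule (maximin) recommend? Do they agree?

Row averages: I=6.08, II=7.4, III=5.82, IV=5.56, V=4.96
Highest average = 7.4 → II.
Row minima: I=3.4, II=4.5, III=1.2, IV=0.7, V=2.9
Best worst-case = 4.5 → II.

laplace → II; maximin → II (agree)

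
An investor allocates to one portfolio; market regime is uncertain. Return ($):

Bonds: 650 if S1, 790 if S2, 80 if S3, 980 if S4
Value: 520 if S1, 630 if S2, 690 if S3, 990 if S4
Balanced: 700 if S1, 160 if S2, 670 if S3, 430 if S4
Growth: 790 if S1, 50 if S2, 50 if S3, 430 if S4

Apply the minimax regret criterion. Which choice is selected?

Value

Column bests: S1=790, S2=790, S3=690, S4=990.
Bonds regrets: 140, 0, 610, 10 → max 610
Value regrets: 270, 160, 0, 0 → max 270
Balanced regrets: 90, 630, 20, 560 → max 630
Growth regrets: 0, 740, 640, 560 → max 740
Smallest max regret = 270 → Value.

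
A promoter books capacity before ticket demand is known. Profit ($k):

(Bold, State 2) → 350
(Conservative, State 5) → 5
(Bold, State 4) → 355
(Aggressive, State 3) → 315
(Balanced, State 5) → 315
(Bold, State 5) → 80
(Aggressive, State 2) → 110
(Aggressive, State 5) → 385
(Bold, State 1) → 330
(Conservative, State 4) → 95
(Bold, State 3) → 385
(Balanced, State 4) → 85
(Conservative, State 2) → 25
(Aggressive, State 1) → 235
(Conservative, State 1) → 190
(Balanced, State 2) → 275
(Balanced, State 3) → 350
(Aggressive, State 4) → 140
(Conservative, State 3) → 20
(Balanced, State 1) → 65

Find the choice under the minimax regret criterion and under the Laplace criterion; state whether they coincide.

minimax regret → Aggressive; laplace → Bold (disagree)

Column bests: State 1=330, State 2=350, State 3=385, State 4=355, State 5=385.
Conservative regrets: 140, 325, 365, 260, 380 → max 380
Balanced regrets: 265, 75, 35, 270, 70 → max 270
Aggressive regrets: 95, 240, 70, 215, 0 → max 240
Bold regrets: 0, 0, 0, 0, 305 → max 305
Smallest max regret = 240 → Aggressive.
Row averages: Conservative=67, Balanced=218, Aggressive=237, Bold=300
Highest average = 300 → Bold.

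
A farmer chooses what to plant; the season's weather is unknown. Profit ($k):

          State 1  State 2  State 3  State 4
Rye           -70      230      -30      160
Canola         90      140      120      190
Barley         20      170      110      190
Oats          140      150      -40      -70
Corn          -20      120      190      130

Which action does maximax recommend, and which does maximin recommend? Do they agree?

maximax → Rye; maximin → Canola (disagree)

Row maxima: Rye=230, Canola=190, Barley=190, Oats=150, Corn=190
Best best-case = 230 → Rye.
Row minima: Rye=-70, Canola=90, Barley=20, Oats=-70, Corn=-20
Best worst-case = 90 → Canola.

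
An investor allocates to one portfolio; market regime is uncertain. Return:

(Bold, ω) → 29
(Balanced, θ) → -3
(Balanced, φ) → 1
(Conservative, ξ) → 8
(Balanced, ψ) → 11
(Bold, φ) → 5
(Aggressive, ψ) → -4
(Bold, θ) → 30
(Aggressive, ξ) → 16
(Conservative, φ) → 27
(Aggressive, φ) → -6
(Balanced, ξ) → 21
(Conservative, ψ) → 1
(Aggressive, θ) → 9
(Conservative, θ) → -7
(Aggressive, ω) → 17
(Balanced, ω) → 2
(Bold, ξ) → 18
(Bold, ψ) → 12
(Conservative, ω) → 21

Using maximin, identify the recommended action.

Bold

Row minima: Conservative=-7, Balanced=-3, Aggressive=-6, Bold=5
Best worst-case = 5 → Bold.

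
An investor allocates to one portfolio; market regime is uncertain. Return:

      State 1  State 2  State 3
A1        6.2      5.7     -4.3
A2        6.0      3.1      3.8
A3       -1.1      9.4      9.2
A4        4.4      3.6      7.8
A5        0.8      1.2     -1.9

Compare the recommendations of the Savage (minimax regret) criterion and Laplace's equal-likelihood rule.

Column bests: State 1=6.2, State 2=9.4, State 3=9.2.
A1 regrets: 0.0, 3.7, 13.5 → max 13.5
A2 regrets: 0.2, 6.3, 5.4 → max 6.3
A3 regrets: 7.3, 0.0, 0.0 → max 7.3
A4 regrets: 1.8, 5.8, 1.4 → max 5.8
A5 regrets: 5.4, 8.2, 11.1 → max 11.1
Smallest max regret = 5.8 → A4.
Row averages: A1=38/15, A2=4.3, A3=35/6, A4=79/15, A5=1/30
Highest average = 35/6 → A3.

minimax regret → A4; laplace → A3 (disagree)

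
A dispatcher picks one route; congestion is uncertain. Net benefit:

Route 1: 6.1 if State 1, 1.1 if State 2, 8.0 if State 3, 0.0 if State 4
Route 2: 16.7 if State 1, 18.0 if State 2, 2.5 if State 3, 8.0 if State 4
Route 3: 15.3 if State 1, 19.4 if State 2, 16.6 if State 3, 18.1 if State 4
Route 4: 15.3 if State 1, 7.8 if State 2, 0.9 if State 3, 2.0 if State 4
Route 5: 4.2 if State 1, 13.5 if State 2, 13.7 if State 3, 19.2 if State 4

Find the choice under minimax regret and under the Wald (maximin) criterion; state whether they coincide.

minimax regret → Route 3; maximin → Route 3 (agree)

Column bests: State 1=16.7, State 2=19.4, State 3=16.6, State 4=19.2.
Route 1 regrets: 10.6, 18.3, 8.6, 19.2 → max 19.2
Route 2 regrets: 0.0, 1.4, 14.1, 11.2 → max 14.1
Route 3 regrets: 1.4, 0.0, 0.0, 1.1 → max 1.4
Route 4 regrets: 1.4, 11.6, 15.7, 17.2 → max 17.2
Route 5 regrets: 12.5, 5.9, 2.9, 0.0 → max 12.5
Smallest max regret = 1.4 → Route 3.
Row minima: Route 1=0.0, Route 2=2.5, Route 3=15.3, Route 4=0.9, Route 5=4.2
Best worst-case = 15.3 → Route 3.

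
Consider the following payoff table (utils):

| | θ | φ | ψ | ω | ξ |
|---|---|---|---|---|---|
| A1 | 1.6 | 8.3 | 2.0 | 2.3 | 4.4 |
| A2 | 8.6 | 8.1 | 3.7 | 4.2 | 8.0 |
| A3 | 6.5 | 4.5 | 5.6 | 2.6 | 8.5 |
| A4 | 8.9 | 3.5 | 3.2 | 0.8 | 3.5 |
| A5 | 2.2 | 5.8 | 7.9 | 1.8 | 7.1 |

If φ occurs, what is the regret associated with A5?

Best payoff under φ is 8.3.
Regret = 8.3 − 5.8 = 2.5.

2.5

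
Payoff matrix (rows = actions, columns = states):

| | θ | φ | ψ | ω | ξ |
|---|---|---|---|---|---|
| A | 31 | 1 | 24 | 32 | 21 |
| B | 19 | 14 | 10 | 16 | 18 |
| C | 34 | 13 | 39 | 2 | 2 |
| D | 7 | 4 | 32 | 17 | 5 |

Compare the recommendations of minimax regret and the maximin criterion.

Column bests: θ=34, φ=14, ψ=39, ω=32, ξ=21.
A regrets: 3, 13, 15, 0, 0 → max 15
B regrets: 15, 0, 29, 16, 3 → max 29
C regrets: 0, 1, 0, 30, 19 → max 30
D regrets: 27, 10, 7, 15, 16 → max 27
Smallest max regret = 15 → A.
Row minima: A=1, B=10, C=2, D=4
Best worst-case = 10 → B.

minimax regret → A; maximin → B (disagree)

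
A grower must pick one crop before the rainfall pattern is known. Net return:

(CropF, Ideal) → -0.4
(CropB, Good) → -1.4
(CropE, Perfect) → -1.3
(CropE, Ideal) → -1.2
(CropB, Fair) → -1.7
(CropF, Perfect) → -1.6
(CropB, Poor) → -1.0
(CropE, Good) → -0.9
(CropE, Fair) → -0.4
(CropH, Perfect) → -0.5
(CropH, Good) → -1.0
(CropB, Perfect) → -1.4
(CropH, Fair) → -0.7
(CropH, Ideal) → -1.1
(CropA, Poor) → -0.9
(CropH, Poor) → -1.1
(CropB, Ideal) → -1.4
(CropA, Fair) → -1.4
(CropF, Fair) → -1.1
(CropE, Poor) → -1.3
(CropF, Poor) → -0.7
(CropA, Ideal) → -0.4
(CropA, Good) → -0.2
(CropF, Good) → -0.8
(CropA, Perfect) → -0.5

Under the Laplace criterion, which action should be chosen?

Row averages: CropH=-0.88, CropA=-0.68, CropE=-1.02, CropF=-0.92, CropB=-1.38
Highest average = -0.68 → CropA.

CropA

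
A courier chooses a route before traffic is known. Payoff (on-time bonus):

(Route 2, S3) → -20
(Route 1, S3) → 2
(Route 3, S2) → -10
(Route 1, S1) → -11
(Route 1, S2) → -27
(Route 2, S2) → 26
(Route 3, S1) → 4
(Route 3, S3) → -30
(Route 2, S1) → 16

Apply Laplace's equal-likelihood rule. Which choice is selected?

Row averages: Route 1=-12, Route 2=22/3, Route 3=-12
Highest average = 22/3 → Route 2.

Route 2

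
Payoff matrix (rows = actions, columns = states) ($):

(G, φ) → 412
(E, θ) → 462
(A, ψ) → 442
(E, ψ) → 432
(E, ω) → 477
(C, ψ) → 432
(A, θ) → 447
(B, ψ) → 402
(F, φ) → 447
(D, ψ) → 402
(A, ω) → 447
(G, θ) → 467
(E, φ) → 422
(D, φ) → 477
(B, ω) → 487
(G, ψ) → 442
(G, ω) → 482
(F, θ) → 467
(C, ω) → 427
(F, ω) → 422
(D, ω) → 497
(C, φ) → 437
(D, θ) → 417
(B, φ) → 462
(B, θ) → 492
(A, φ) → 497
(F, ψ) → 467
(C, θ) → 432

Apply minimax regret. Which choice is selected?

A

Column bests: θ=492, φ=497, ψ=467, ω=497.
A regrets: 45, 0, 25, 50 → max 50
B regrets: 0, 35, 65, 10 → max 65
C regrets: 60, 60, 35, 70 → max 70
D regrets: 75, 20, 65, 0 → max 75
E regrets: 30, 75, 35, 20 → max 75
F regrets: 25, 50, 0, 75 → max 75
G regrets: 25, 85, 25, 15 → max 85
Smallest max regret = 50 → A.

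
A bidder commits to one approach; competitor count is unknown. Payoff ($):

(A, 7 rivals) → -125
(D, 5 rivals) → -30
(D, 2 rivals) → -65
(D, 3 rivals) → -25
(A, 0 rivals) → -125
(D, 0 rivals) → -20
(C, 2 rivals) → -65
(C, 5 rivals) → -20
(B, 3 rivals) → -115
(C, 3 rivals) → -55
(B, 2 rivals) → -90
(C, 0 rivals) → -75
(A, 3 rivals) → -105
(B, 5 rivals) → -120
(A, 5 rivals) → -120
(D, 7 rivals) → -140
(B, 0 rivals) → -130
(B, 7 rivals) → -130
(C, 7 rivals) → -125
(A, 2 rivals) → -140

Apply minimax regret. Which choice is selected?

Column bests: 0 rivals=-20, 2 rivals=-65, 3 rivals=-25, 5 rivals=-20, 7 rivals=-125.
A regrets: 105, 75, 80, 100, 0 → max 105
B regrets: 110, 25, 90, 100, 5 → max 110
C regrets: 55, 0, 30, 0, 0 → max 55
D regrets: 0, 0, 0, 10, 15 → max 15
Smallest max regret = 15 → D.

D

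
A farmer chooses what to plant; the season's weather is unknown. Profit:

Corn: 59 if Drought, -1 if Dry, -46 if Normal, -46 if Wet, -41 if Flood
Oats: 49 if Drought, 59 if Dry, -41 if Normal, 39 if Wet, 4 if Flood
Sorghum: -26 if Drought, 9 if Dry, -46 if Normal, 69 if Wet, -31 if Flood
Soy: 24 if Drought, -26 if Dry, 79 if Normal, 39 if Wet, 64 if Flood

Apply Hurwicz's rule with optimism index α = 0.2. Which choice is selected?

Corn: 0.2·59 + 0.8·(-46) = -25
Oats: 0.2·59 + 0.8·(-41) = -21
Sorghum: 0.2·69 + 0.8·(-46) = -23
Soy: 0.2·79 + 0.8·(-26) = -5
Highest Hurwicz score = -5 → Soy.

Soy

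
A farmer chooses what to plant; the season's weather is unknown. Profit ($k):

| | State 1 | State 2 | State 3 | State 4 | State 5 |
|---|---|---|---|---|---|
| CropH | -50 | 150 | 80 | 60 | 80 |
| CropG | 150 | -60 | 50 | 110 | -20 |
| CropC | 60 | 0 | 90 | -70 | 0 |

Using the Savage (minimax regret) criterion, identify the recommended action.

Column bests: State 1=150, State 2=150, State 3=90, State 4=110, State 5=80.
CropH regrets: 200, 0, 10, 50, 0 → max 200
CropG regrets: 0, 210, 40, 0, 100 → max 210
CropC regrets: 90, 150, 0, 180, 80 → max 180
Smallest max regret = 180 → CropC.

CropC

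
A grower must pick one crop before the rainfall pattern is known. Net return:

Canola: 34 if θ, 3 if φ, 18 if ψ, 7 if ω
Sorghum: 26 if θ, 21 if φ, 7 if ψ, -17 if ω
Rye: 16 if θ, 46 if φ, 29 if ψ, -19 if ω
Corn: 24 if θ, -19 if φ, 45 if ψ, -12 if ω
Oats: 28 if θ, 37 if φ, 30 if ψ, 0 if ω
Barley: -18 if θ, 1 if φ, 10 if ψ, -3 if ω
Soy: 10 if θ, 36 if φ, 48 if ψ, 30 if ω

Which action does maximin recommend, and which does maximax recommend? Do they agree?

maximin → Soy; maximax → Soy (agree)

Row minima: Canola=3, Sorghum=-17, Rye=-19, Corn=-19, Oats=0, Barley=-18, Soy=10
Best worst-case = 10 → Soy.
Row maxima: Canola=34, Sorghum=26, Rye=46, Corn=45, Oats=37, Barley=10, Soy=48
Best best-case = 48 → Soy.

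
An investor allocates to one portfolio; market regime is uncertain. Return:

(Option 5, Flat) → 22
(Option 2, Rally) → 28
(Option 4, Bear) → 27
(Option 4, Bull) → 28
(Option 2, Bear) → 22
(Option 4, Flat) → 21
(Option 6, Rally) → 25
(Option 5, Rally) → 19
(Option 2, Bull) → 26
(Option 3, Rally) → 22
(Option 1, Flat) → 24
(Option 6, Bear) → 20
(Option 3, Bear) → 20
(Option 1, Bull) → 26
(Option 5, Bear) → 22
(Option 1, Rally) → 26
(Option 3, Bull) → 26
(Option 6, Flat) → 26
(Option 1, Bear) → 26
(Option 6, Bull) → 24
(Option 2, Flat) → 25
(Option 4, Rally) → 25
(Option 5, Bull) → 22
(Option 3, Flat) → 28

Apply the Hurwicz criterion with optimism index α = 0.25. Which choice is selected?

Option 1

Option 1: 0.25·26 + 0.75·24 = 24.5
Option 2: 0.25·28 + 0.75·22 = 23.5
Option 3: 0.25·28 + 0.75·20 = 22
Option 4: 0.25·28 + 0.75·21 = 22.75
Option 5: 0.25·22 + 0.75·19 = 19.75
Option 6: 0.25·26 + 0.75·20 = 21.5
Highest Hurwicz score = 24.5 → Option 1.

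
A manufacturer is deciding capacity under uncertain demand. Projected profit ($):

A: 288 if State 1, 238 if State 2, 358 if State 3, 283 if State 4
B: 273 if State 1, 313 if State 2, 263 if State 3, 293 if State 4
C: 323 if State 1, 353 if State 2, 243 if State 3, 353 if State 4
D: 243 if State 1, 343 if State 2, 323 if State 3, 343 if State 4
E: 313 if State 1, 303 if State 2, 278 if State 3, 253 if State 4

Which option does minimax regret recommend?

D

Column bests: State 1=323, State 2=353, State 3=358, State 4=353.
A regrets: 35, 115, 0, 70 → max 115
B regrets: 50, 40, 95, 60 → max 95
C regrets: 0, 0, 115, 0 → max 115
D regrets: 80, 10, 35, 10 → max 80
E regrets: 10, 50, 80, 100 → max 100
Smallest max regret = 80 → D.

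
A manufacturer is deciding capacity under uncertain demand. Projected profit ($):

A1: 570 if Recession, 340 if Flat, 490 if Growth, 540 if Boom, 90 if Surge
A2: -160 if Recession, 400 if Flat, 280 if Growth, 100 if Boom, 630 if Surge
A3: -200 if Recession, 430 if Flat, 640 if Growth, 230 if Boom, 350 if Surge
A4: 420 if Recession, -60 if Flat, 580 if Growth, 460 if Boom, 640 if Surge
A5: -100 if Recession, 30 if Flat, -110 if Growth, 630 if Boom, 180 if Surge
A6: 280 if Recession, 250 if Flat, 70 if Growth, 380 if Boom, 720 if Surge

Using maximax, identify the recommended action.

A6

Row maxima: A1=570, A2=630, A3=640, A4=640, A5=630, A6=720
Best best-case = 720 → A6.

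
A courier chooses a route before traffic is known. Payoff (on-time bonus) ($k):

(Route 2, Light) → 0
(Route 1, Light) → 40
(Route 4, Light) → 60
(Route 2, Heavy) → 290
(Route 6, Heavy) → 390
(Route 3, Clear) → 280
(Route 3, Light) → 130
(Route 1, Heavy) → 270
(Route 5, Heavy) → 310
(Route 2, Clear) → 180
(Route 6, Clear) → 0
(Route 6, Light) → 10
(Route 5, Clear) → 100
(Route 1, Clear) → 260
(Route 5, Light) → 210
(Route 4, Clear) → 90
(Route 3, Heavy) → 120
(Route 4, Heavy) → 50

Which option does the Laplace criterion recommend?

Row averages: Route 1=190, Route 2=470/3, Route 3=530/3, Route 4=200/3, Route 5=620/3, Route 6=400/3
Highest average = 620/3 → Route 5.

Route 5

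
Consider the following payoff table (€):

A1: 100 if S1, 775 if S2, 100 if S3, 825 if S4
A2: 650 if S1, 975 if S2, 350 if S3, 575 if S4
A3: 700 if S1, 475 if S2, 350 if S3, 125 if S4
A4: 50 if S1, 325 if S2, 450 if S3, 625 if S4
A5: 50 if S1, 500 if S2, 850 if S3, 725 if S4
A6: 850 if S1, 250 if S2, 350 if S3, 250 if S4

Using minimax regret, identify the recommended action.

Column bests: S1=850, S2=975, S3=850, S4=825.
A1 regrets: 750, 200, 750, 0 → max 750
A2 regrets: 200, 0, 500, 250 → max 500
A3 regrets: 150, 500, 500, 700 → max 700
A4 regrets: 800, 650, 400, 200 → max 800
A5 regrets: 800, 475, 0, 100 → max 800
A6 regrets: 0, 725, 500, 575 → max 725
Smallest max regret = 500 → A2.

A2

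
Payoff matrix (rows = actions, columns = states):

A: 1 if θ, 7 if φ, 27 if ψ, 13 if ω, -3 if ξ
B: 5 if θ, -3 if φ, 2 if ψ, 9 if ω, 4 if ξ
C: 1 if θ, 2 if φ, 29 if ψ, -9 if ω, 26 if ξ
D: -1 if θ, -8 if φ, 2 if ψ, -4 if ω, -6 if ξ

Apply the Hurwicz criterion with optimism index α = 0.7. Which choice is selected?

A: 0.7·27 + 0.3·(-3) = 18
B: 0.7·9 + 0.3·(-3) = 5.4
C: 0.7·29 + 0.3·(-9) = 17.6
D: 0.7·2 + 0.3·(-8) = -1
Highest Hurwicz score = 18 → A.

A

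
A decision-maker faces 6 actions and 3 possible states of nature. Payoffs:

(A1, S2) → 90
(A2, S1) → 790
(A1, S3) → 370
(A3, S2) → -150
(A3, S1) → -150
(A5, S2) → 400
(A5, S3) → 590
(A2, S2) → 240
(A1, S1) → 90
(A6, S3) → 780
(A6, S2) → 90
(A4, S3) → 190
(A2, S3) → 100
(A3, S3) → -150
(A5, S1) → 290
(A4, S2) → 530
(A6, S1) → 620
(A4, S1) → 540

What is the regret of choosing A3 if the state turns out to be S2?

680

Best payoff under S2 is 530.
Regret = 530 − (-150) = 680.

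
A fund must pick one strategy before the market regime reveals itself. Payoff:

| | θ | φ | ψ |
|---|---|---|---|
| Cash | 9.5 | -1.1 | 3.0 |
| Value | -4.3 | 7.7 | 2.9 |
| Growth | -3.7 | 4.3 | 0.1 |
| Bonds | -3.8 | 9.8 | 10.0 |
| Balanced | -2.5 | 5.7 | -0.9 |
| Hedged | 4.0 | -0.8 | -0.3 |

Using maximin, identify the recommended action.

Row minima: Cash=-1.1, Value=-4.3, Growth=-3.7, Bonds=-3.8, Balanced=-2.5, Hedged=-0.8
Best worst-case = -0.8 → Hedged.

Hedged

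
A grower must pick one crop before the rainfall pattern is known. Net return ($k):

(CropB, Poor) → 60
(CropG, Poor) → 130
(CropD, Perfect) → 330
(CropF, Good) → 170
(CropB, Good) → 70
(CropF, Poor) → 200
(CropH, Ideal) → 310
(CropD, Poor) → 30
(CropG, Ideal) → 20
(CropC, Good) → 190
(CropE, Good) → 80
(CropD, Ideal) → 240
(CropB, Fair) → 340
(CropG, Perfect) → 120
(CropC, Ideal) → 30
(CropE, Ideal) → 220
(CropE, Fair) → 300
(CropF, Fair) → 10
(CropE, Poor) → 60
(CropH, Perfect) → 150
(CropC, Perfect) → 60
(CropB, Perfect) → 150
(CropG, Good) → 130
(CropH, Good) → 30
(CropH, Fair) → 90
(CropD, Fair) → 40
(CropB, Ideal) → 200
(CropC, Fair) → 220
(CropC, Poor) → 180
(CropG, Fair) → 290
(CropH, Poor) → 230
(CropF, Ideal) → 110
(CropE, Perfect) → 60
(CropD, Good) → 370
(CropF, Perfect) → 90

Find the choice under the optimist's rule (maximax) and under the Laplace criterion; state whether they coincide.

Row maxima: CropF=200, CropD=370, CropE=300, CropG=290, CropH=310, CropB=340, CropC=220
Best best-case = 370 → CropD.
Row averages: CropF=116, CropD=202, CropE=144, CropG=138, CropH=162, CropB=164, CropC=136
Highest average = 202 → CropD.

maximax → CropD; laplace → CropD (agree)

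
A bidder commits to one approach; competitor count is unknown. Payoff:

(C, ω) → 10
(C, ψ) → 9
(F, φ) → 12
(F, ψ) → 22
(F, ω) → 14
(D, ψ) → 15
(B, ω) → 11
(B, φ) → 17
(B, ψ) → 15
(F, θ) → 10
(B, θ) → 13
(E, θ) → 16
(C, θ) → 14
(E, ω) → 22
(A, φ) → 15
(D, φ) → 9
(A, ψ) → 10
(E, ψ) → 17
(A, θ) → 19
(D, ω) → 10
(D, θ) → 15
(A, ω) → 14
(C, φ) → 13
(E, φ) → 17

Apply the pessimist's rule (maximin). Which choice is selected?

E

Row minima: A=10, B=11, C=9, D=9, E=16, F=10
Best worst-case = 16 → E.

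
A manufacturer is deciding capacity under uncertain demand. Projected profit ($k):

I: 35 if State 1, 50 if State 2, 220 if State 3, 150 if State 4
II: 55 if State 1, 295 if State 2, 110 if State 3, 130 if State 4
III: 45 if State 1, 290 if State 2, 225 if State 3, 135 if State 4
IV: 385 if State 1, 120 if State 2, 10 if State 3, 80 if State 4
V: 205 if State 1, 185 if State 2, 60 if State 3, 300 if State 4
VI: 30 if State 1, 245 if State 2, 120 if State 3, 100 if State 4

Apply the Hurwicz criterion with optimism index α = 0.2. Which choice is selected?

I: 0.2·220 + 0.8·35 = 72
II: 0.2·295 + 0.8·55 = 103
III: 0.2·290 + 0.8·45 = 94
IV: 0.2·385 + 0.8·10 = 85
V: 0.2·300 + 0.8·60 = 108
VI: 0.2·245 + 0.8·30 = 73
Highest Hurwicz score = 108 → V.

V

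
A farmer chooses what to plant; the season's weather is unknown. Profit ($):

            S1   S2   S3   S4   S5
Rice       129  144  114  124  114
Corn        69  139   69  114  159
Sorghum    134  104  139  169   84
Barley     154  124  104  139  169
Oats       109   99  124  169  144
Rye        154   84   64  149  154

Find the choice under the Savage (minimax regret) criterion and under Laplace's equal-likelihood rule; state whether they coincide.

Column bests: S1=154, S2=144, S3=139, S4=169, S5=169.
Rice regrets: 25, 0, 25, 45, 55 → max 55
Corn regrets: 85, 5, 70, 55, 10 → max 85
Sorghum regrets: 20, 40, 0, 0, 85 → max 85
Barley regrets: 0, 20, 35, 30, 0 → max 35
Oats regrets: 45, 45, 15, 0, 25 → max 45
Rye regrets: 0, 60, 75, 20, 15 → max 75
Smallest max regret = 35 → Barley.
Row averages: Rice=125, Corn=110, Sorghum=126, Barley=138, Oats=129, Rye=121
Highest average = 138 → Barley.

minimax regret → Barley; laplace → Barley (agree)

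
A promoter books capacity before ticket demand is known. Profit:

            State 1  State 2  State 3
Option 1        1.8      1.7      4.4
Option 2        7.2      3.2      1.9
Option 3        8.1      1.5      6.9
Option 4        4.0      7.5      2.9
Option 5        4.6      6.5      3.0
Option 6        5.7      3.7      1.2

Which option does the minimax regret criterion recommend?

Option 5

Column bests: State 1=8.1, State 2=7.5, State 3=6.9.
Option 1 regrets: 6.3, 5.8, 2.5 → max 6.3
Option 2 regrets: 0.9, 4.3, 5.0 → max 5.0
Option 3 regrets: 0.0, 6.0, 0.0 → max 6.0
Option 4 regrets: 4.1, 0.0, 4.0 → max 4.1
Option 5 regrets: 3.5, 1.0, 3.9 → max 3.9
Option 6 regrets: 2.4, 3.8, 5.7 → max 5.7
Smallest max regret = 3.9 → Option 5.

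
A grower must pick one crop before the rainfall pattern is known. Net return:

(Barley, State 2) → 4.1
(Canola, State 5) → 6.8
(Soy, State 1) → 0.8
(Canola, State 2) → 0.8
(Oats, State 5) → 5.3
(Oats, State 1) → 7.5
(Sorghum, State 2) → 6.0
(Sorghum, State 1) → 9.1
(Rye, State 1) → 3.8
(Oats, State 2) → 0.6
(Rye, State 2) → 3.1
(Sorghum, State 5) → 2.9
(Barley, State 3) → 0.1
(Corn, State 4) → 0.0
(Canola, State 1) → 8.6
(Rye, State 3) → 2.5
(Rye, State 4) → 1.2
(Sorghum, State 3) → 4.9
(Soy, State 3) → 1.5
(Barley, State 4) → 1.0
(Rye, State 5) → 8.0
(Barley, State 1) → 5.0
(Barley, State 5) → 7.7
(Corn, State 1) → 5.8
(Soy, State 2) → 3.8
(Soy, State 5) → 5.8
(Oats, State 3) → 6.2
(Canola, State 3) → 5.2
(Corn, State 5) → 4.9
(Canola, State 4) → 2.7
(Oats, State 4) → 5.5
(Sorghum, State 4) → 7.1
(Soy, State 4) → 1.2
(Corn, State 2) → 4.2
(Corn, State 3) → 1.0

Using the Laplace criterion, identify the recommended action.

Row averages: Sorghum=6, Canola=4.82, Corn=3.18, Rye=3.72, Oats=5.02, Soy=2.62, Barley=3.58
Highest average = 6 → Sorghum.

Sorghum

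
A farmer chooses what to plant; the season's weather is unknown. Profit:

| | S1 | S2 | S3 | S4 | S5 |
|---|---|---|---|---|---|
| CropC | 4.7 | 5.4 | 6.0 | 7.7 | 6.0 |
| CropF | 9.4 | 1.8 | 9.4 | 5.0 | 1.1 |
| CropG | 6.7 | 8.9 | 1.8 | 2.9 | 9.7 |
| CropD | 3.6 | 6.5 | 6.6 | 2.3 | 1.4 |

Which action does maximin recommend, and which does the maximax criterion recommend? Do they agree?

maximin → CropC; maximax → CropG (disagree)

Row minima: CropC=4.7, CropF=1.1, CropG=1.8, CropD=1.4
Best worst-case = 4.7 → CropC.
Row maxima: CropC=7.7, CropF=9.4, CropG=9.7, CropD=6.6
Best best-case = 9.7 → CropG.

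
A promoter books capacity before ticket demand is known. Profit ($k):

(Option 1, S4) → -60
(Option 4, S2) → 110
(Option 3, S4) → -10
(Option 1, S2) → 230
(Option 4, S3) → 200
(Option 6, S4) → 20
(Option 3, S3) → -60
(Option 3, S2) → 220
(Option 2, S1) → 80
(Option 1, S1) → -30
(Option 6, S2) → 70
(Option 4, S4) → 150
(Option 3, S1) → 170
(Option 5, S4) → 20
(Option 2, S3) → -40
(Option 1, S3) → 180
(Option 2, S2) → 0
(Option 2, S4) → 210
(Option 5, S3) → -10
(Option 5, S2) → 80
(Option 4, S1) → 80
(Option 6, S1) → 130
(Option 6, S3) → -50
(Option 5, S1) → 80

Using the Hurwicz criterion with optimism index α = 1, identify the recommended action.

Option 1: 1·230 + 0·(-60) = 230
Option 2: 1·210 + 0·(-40) = 210
Option 3: 1·220 + 0·(-60) = 220
Option 4: 1·200 + 0·80 = 200
Option 5: 1·80 + 0·(-10) = 80
Option 6: 1·130 + 0·(-50) = 130
Highest Hurwicz score = 230 → Option 1.

Option 1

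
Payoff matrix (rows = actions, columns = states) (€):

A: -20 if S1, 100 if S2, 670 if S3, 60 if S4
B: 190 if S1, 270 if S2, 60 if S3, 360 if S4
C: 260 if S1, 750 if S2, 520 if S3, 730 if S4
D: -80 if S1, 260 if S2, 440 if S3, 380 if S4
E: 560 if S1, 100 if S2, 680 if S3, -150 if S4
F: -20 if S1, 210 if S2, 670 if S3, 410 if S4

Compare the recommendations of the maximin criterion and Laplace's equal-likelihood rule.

Row minima: A=-20, B=60, C=260, D=-80, E=-150, F=-20
Best worst-case = 260 → C.
Row averages: A=202.5, B=220, C=565, D=250, E=297.5, F=317.5
Highest average = 565 → C.

maximin → C; laplace → C (agree)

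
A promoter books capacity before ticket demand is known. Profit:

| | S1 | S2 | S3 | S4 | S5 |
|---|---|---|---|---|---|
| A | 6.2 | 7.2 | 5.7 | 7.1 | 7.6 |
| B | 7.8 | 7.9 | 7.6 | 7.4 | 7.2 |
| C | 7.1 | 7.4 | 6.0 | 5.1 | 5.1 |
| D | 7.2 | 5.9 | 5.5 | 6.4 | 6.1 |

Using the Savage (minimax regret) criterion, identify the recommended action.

B

Column bests: S1=7.8, S2=7.9, S3=7.6, S4=7.4, S5=7.6.
A regrets: 1.6, 0.7, 1.9, 0.3, 0.0 → max 1.9
B regrets: 0.0, 0.0, 0.0, 0.0, 0.4 → max 0.4
C regrets: 0.7, 0.5, 1.6, 2.3, 2.5 → max 2.5
D regrets: 0.6, 2.0, 2.1, 1.0, 1.5 → max 2.1
Smallest max regret = 0.4 → B.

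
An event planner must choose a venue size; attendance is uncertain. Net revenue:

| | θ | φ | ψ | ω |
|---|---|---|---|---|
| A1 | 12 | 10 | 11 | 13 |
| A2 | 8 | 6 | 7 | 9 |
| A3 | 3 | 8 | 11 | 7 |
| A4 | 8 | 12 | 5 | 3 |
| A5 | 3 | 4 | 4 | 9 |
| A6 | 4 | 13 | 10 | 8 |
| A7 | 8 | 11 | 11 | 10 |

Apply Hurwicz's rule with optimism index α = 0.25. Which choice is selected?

A1

A1: 0.25·13 + 0.75·10 = 10.75
A2: 0.25·9 + 0.75·6 = 6.75
A3: 0.25·11 + 0.75·3 = 5
A4: 0.25·12 + 0.75·3 = 5.25
A5: 0.25·9 + 0.75·3 = 4.5
A6: 0.25·13 + 0.75·4 = 6.25
A7: 0.25·11 + 0.75·8 = 8.75
Highest Hurwicz score = 10.75 → A1.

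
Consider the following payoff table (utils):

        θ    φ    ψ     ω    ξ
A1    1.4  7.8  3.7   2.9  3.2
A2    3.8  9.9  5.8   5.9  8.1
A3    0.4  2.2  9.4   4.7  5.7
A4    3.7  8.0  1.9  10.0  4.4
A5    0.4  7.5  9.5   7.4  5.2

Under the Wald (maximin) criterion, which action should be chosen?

A2

Row minima: A1=1.4, A2=3.8, A3=0.4, A4=1.9, A5=0.4
Best worst-case = 3.8 → A2.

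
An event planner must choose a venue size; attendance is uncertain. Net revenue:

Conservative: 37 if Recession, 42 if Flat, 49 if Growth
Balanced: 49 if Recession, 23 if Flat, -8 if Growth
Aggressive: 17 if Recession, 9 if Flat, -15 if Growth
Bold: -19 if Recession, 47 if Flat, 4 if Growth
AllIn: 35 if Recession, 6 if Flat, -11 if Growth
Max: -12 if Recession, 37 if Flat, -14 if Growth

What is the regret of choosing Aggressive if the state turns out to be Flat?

38

Best payoff under Flat is 47.
Regret = 47 − 9 = 38.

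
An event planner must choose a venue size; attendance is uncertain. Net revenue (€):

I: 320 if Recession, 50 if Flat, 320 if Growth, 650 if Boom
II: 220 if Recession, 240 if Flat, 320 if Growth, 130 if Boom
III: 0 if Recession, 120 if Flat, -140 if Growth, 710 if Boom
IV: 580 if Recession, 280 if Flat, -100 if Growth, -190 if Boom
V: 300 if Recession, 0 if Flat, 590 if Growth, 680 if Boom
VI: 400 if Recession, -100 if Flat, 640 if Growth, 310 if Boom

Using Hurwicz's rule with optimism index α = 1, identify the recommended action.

I: 1·650 + 0·50 = 650
II: 1·320 + 0·130 = 320
III: 1·710 + 0·(-140) = 710
IV: 1·580 + 0·(-190) = 580
V: 1·680 + 0·0 = 680
VI: 1·640 + 0·(-100) = 640
Highest Hurwicz score = 710 → III.

III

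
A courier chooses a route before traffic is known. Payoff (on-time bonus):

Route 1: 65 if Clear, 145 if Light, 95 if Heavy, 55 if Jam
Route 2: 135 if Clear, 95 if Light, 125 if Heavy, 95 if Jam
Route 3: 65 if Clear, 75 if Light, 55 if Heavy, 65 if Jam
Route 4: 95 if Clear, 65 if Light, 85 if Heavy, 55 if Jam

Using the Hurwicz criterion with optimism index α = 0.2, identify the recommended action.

Route 1: 0.2·145 + 0.8·55 = 73
Route 2: 0.2·135 + 0.8·95 = 103
Route 3: 0.2·75 + 0.8·55 = 59
Route 4: 0.2·95 + 0.8·55 = 63
Highest Hurwicz score = 103 → Route 2.

Route 2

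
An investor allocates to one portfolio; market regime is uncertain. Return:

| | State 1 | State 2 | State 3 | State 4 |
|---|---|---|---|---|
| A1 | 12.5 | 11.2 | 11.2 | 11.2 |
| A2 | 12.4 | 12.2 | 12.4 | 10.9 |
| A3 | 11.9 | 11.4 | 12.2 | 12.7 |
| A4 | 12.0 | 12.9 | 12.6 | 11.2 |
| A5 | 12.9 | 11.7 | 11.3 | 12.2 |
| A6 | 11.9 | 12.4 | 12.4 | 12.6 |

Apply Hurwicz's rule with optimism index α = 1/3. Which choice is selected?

A1: 1/3·12.5 + 2/3·11.2 = 349/30
A2: 1/3·12.4 + 2/3·10.9 = 11.4
A3: 1/3·12.7 + 2/3·11.4 = 71/6
A4: 1/3·12.9 + 2/3·11.2 = 353/30
A5: 1/3·12.9 + 2/3·11.3 = 71/6
A6: 1/3·12.6 + 2/3·11.9 = 182/15
Highest Hurwicz score = 182/15 → A6.

A6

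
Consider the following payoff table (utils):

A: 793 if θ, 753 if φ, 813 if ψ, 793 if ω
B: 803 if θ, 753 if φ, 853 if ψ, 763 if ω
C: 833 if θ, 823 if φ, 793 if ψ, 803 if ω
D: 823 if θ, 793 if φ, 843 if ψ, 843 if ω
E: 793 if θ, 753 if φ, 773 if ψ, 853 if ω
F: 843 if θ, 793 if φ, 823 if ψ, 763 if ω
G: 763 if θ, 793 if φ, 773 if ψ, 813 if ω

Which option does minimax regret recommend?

Column bests: θ=843, φ=823, ψ=853, ω=853.
A regrets: 50, 70, 40, 60 → max 70
B regrets: 40, 70, 0, 90 → max 90
C regrets: 10, 0, 60, 50 → max 60
D regrets: 20, 30, 10, 10 → max 30
E regrets: 50, 70, 80, 0 → max 80
F regrets: 0, 30, 30, 90 → max 90
G regrets: 80, 30, 80, 40 → max 80
Smallest max regret = 30 → D.

D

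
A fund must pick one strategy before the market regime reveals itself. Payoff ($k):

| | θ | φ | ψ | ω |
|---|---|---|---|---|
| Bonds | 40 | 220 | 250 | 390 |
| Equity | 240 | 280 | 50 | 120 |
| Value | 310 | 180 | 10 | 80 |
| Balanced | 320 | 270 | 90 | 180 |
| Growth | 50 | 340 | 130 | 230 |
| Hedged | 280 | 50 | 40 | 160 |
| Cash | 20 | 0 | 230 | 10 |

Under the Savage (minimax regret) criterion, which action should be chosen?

Column bests: θ=320, φ=340, ψ=250, ω=390.
Bonds regrets: 280, 120, 0, 0 → max 280
Equity regrets: 80, 60, 200, 270 → max 270
Value regrets: 10, 160, 240, 310 → max 310
Balanced regrets: 0, 70, 160, 210 → max 210
Growth regrets: 270, 0, 120, 160 → max 270
Hedged regrets: 40, 290, 210, 230 → max 290
Cash regrets: 300, 340, 20, 380 → max 380
Smallest max regret = 210 → Balanced.

Balanced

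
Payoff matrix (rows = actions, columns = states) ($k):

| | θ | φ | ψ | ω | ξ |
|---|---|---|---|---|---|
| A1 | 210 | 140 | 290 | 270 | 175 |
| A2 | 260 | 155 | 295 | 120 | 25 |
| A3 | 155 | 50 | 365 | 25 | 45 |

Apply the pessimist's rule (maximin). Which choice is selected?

A1

Row minima: A1=140, A2=25, A3=25
Best worst-case = 140 → A1.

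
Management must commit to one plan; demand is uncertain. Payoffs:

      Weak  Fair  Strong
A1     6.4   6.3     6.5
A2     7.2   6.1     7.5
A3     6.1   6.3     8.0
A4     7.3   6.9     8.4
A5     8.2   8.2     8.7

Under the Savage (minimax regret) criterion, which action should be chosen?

A5

Column bests: Weak=8.2, Fair=8.2, Strong=8.7.
A1 regrets: 1.8, 1.9, 2.2 → max 2.2
A2 regrets: 1.0, 2.1, 1.2 → max 2.1
A3 regrets: 2.1, 1.9, 0.7 → max 2.1
A4 regrets: 0.9, 1.3, 0.3 → max 1.3
A5 regrets: 0.0, 0.0, 0.0 → max 0.0
Smallest max regret = 0.0 → A5.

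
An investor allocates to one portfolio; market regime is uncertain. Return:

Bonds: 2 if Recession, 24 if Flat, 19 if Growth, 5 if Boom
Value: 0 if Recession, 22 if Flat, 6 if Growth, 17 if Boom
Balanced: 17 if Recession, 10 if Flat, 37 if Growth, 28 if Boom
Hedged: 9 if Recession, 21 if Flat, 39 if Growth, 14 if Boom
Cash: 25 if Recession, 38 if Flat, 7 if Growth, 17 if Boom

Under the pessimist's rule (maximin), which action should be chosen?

Row minima: Bonds=2, Value=0, Balanced=10, Hedged=9, Cash=7
Best worst-case = 10 → Balanced.

Balanced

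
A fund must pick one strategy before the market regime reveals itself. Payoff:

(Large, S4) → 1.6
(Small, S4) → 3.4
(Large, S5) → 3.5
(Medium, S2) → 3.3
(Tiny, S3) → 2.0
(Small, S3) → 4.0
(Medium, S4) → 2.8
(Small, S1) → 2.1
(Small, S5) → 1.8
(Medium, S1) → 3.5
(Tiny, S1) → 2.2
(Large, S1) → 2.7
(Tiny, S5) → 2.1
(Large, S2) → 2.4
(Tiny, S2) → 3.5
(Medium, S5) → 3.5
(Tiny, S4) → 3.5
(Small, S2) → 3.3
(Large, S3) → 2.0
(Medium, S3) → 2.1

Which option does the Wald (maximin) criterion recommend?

Row minima: Tiny=2.0, Small=1.8, Medium=2.1, Large=1.6
Best worst-case = 2.1 → Medium.

Medium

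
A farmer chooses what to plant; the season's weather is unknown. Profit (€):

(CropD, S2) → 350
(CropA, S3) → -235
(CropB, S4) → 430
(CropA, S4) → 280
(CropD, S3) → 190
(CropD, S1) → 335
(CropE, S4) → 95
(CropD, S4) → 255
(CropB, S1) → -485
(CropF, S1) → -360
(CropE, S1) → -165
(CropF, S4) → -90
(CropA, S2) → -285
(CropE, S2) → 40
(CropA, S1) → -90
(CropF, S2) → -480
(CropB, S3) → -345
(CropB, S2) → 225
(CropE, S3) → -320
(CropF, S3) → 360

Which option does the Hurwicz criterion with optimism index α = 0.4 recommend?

CropD

CropA: 0.4·280 + 0.6·(-285) = -59
CropF: 0.4·360 + 0.6·(-480) = -144
CropD: 0.4·350 + 0.6·190 = 254
CropE: 0.4·95 + 0.6·(-320) = -154
CropB: 0.4·430 + 0.6·(-485) = -119
Highest Hurwicz score = 254 → CropD.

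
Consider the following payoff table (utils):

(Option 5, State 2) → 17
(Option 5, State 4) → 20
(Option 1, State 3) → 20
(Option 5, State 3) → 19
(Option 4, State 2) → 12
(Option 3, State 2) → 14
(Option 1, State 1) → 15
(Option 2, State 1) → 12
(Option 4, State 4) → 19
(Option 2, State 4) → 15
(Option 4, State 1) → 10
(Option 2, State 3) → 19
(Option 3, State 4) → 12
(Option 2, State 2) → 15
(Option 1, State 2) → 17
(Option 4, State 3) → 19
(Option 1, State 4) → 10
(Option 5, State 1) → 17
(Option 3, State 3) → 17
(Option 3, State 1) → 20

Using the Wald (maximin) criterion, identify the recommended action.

Row minima: Option 1=10, Option 2=12, Option 3=12, Option 4=10, Option 5=17
Best worst-case = 17 → Option 5.

Option 5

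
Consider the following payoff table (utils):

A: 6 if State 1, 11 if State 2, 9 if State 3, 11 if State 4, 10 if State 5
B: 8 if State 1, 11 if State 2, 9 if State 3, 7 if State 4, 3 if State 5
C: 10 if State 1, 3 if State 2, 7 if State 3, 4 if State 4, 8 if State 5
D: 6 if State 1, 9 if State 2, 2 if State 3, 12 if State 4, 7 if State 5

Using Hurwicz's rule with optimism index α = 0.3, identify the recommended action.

A: 0.3·11 + 0.7·6 = 7.5
B: 0.3·11 + 0.7·3 = 5.4
C: 0.3·10 + 0.7·3 = 5.1
D: 0.3·12 + 0.7·2 = 5
Highest Hurwicz score = 7.5 → A.

A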